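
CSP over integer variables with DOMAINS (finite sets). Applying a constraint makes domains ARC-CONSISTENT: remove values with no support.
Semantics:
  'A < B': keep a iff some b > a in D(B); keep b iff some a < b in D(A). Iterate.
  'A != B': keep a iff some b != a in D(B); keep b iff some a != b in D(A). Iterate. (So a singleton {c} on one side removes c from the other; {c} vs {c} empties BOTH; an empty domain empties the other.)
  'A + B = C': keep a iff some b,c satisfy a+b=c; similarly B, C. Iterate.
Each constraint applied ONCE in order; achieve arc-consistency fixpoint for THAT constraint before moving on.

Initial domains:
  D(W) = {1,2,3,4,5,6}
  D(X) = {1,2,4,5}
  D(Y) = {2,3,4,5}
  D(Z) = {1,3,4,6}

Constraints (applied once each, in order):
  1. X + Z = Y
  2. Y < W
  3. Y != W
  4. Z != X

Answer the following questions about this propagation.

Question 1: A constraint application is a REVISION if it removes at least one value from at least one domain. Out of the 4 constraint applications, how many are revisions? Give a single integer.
Constraint 1 (X + Z = Y) on D(X)={1,2,4,5} D(Z)={1,3,4,6} D(Y)={2,3,4,5}: X {1,2,4,5}->{1,2,4}; Z {1,3,4,6}->{1,3,4} => REVISION
Constraint 2 (Y < W) on D(Y)={2,3,4,5} D(W)={1,2,3,4,5,6}: W {1,2,3,4,5,6}->{3,4,5,6} => REVISION
Constraint 3 (Y != W) on D(Y)={2,3,4,5} D(W)={3,4,5,6}: no change => not a revision
Constraint 4 (Z != X) on D(Z)={1,3,4} D(X)={1,2,4}: no change => not a revision
Total revisions = 2

Answer: 2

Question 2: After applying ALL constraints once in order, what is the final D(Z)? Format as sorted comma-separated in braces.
Answer: {1,3,4}

Derivation:
Constraint 1 (X + Z = Y) on D(X)={1,2,4,5} D(Z)={1,3,4,6} D(Y)={2,3,4,5}: X {1,2,4,5}->{1,2,4}; Z {1,3,4,6}->{1,3,4}
Constraint 2 (Y < W) on D(Y)={2,3,4,5} D(W)={1,2,3,4,5,6}: W {1,2,3,4,5,6}->{3,4,5,6}
Constraint 3 (Y != W) on D(Y)={2,3,4,5} D(W)={3,4,5,6}: no change
Constraint 4 (Z != X) on D(Z)={1,3,4} D(X)={1,2,4}: no change
So after all 4 constraints: D(Z) = {1,3,4}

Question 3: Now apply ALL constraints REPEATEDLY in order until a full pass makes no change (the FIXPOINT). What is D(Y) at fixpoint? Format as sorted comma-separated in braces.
Answer: {2,3,4,5}

Derivation:
pass 0 (initial): D(Y)={2,3,4,5}
pass 1: W {1,2,3,4,5,6}->{3,4,5,6}; X {1,2,4,5}->{1,2,4}; Z {1,3,4,6}->{1,3,4}
pass 2: no change
Fixpoint after 2 passes: D(Y) = {2,3,4,5}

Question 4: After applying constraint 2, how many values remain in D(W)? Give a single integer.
Constraint 1 (X + Z = Y) on D(X)={1,2,4,5} D(Z)={1,3,4,6} D(Y)={2,3,4,5}: X {1,2,4,5}->{1,2,4}; Z {1,3,4,6}->{1,3,4}
Constraint 2 (Y < W) on D(Y)={2,3,4,5} D(W)={1,2,3,4,5,6}: W {1,2,3,4,5,6}->{3,4,5,6}
So after constraint 2: D(W)={3,4,5,6}, size = 4

Answer: 4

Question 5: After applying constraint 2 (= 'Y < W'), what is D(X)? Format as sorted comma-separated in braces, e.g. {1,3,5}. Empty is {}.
Constraint 1 (X + Z = Y) on D(X)={1,2,4,5} D(Z)={1,3,4,6} D(Y)={2,3,4,5}: X {1,2,4,5}->{1,2,4}; Z {1,3,4,6}->{1,3,4}
Constraint 2 (Y < W) on D(Y)={2,3,4,5} D(W)={1,2,3,4,5,6}: W {1,2,3,4,5,6}->{3,4,5,6}
So after constraint 2: D(X) = {1,2,4}

Answer: {1,2,4}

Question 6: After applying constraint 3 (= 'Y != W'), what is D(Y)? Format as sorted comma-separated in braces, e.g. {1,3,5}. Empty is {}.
Answer: {2,3,4,5}

Derivation:
Constraint 1 (X + Z = Y) on D(X)={1,2,4,5} D(Z)={1,3,4,6} D(Y)={2,3,4,5}: X {1,2,4,5}->{1,2,4}; Z {1,3,4,6}->{1,3,4}
Constraint 2 (Y < W) on D(Y)={2,3,4,5} D(W)={1,2,3,4,5,6}: W {1,2,3,4,5,6}->{3,4,5,6}
Constraint 3 (Y != W) on D(Y)={2,3,4,5} D(W)={3,4,5,6}: no change
So after constraint 3: D(Y) = {2,3,4,5}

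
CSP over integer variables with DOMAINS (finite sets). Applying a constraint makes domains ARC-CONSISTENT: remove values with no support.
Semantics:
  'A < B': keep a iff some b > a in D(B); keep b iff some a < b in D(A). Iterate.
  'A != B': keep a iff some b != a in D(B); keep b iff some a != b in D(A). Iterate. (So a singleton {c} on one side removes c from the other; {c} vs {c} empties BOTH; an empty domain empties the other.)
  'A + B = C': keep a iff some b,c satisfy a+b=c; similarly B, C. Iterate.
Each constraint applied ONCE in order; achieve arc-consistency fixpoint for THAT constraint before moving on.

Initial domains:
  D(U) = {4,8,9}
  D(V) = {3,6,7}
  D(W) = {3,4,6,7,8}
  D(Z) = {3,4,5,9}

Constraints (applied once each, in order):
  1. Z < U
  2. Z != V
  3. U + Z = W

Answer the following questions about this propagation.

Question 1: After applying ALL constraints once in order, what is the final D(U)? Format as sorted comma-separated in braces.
Constraint 1 (Z < U) on D(Z)={3,4,5,9} D(U)={4,8,9}: Z {3,4,5,9}->{3,4,5}
Constraint 2 (Z != V) on D(Z)={3,4,5} D(V)={3,6,7}: no change
Constraint 3 (U + Z = W) on D(U)={4,8,9} D(Z)={3,4,5} D(W)={3,4,6,7,8}: U {4,8,9}->{4}; Z {3,4,5}->{3,4}; W {3,4,6,7,8}->{7,8}
So after all 3 constraints: D(U) = {4}

Answer: {4}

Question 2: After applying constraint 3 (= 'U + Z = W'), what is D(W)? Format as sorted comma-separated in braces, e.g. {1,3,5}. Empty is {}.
Answer: {7,8}

Derivation:
Constraint 1 (Z < U) on D(Z)={3,4,5,9} D(U)={4,8,9}: Z {3,4,5,9}->{3,4,5}
Constraint 2 (Z != V) on D(Z)={3,4,5} D(V)={3,6,7}: no change
Constraint 3 (U + Z = W) on D(U)={4,8,9} D(Z)={3,4,5} D(W)={3,4,6,7,8}: U {4,8,9}->{4}; Z {3,4,5}->{3,4}; W {3,4,6,7,8}->{7,8}
So after constraint 3: D(W) = {7,8}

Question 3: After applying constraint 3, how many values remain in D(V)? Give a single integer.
Answer: 3

Derivation:
Constraint 1 (Z < U) on D(Z)={3,4,5,9} D(U)={4,8,9}: Z {3,4,5,9}->{3,4,5}
Constraint 2 (Z != V) on D(Z)={3,4,5} D(V)={3,6,7}: no change
Constraint 3 (U + Z = W) on D(U)={4,8,9} D(Z)={3,4,5} D(W)={3,4,6,7,8}: U {4,8,9}->{4}; Z {3,4,5}->{3,4}; W {3,4,6,7,8}->{7,8}
So after constraint 3: D(V)={3,6,7}, size = 3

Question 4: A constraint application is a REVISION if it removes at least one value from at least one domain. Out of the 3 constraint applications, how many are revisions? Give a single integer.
Answer: 2

Derivation:
Constraint 1 (Z < U) on D(Z)={3,4,5,9} D(U)={4,8,9}: Z {3,4,5,9}->{3,4,5} => REVISION
Constraint 2 (Z != V) on D(Z)={3,4,5} D(V)={3,6,7}: no change => not a revision
Constraint 3 (U + Z = W) on D(U)={4,8,9} D(Z)={3,4,5} D(W)={3,4,6,7,8}: U {4,8,9}->{4}; Z {3,4,5}->{3,4}; W {3,4,6,7,8}->{7,8} => REVISION
Total revisions = 2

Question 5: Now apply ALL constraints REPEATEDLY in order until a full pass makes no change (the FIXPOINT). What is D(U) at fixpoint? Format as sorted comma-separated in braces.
Answer: {4}

Derivation:
pass 0 (initial): D(U)={4,8,9}
pass 1: U {4,8,9}->{4}; W {3,4,6,7,8}->{7,8}; Z {3,4,5,9}->{3,4}
pass 2: V {3,6,7}->{6,7}; W {7,8}->{7}; Z {3,4}->{3}
pass 3: no change
Fixpoint after 3 passes: D(U) = {4}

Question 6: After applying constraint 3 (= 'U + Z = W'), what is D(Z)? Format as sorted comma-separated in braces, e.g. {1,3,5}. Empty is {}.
Answer: {3,4}

Derivation:
Constraint 1 (Z < U) on D(Z)={3,4,5,9} D(U)={4,8,9}: Z {3,4,5,9}->{3,4,5}
Constraint 2 (Z != V) on D(Z)={3,4,5} D(V)={3,6,7}: no change
Constraint 3 (U + Z = W) on D(U)={4,8,9} D(Z)={3,4,5} D(W)={3,4,6,7,8}: U {4,8,9}->{4}; Z {3,4,5}->{3,4}; W {3,4,6,7,8}->{7,8}
So after constraint 3: D(Z) = {3,4}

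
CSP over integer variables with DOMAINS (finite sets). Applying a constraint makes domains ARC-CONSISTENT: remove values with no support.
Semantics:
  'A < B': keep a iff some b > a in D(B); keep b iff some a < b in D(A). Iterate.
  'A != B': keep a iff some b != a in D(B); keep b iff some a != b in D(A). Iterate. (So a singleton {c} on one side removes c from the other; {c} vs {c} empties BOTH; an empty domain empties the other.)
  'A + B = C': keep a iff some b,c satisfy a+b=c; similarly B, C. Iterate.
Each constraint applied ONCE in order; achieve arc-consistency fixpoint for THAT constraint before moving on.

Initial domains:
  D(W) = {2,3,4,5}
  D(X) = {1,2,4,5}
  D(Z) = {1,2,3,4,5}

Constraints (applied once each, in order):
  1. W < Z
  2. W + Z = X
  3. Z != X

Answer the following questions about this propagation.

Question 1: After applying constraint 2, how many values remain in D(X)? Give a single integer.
Answer: 1

Derivation:
Constraint 1 (W < Z) on D(W)={2,3,4,5} D(Z)={1,2,3,4,5}: W {2,3,4,5}->{2,3,4}; Z {1,2,3,4,5}->{3,4,5}
Constraint 2 (W + Z = X) on D(W)={2,3,4} D(Z)={3,4,5} D(X)={1,2,4,5}: W {2,3,4}->{2}; Z {3,4,5}->{3}; X {1,2,4,5}->{5}
So after constraint 2: D(X)={5}, size = 1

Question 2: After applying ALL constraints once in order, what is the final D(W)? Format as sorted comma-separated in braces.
Constraint 1 (W < Z) on D(W)={2,3,4,5} D(Z)={1,2,3,4,5}: W {2,3,4,5}->{2,3,4}; Z {1,2,3,4,5}->{3,4,5}
Constraint 2 (W + Z = X) on D(W)={2,3,4} D(Z)={3,4,5} D(X)={1,2,4,5}: W {2,3,4}->{2}; Z {3,4,5}->{3}; X {1,2,4,5}->{5}
Constraint 3 (Z != X) on D(Z)={3} D(X)={5}: no change
So after all 3 constraints: D(W) = {2}

Answer: {2}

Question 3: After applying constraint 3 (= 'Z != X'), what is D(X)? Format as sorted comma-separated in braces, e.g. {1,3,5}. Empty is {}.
Constraint 1 (W < Z) on D(W)={2,3,4,5} D(Z)={1,2,3,4,5}: W {2,3,4,5}->{2,3,4}; Z {1,2,3,4,5}->{3,4,5}
Constraint 2 (W + Z = X) on D(W)={2,3,4} D(Z)={3,4,5} D(X)={1,2,4,5}: W {2,3,4}->{2}; Z {3,4,5}->{3}; X {1,2,4,5}->{5}
Constraint 3 (Z != X) on D(Z)={3} D(X)={5}: no change
So after constraint 3: D(X) = {5}

Answer: {5}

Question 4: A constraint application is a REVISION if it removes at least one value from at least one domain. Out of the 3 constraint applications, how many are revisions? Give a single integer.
Constraint 1 (W < Z) on D(W)={2,3,4,5} D(Z)={1,2,3,4,5}: W {2,3,4,5}->{2,3,4}; Z {1,2,3,4,5}->{3,4,5} => REVISION
Constraint 2 (W + Z = X) on D(W)={2,3,4} D(Z)={3,4,5} D(X)={1,2,4,5}: W {2,3,4}->{2}; Z {3,4,5}->{3}; X {1,2,4,5}->{5} => REVISION
Constraint 3 (Z != X) on D(Z)={3} D(X)={5}: no change => not a revision
Total revisions = 2

Answer: 2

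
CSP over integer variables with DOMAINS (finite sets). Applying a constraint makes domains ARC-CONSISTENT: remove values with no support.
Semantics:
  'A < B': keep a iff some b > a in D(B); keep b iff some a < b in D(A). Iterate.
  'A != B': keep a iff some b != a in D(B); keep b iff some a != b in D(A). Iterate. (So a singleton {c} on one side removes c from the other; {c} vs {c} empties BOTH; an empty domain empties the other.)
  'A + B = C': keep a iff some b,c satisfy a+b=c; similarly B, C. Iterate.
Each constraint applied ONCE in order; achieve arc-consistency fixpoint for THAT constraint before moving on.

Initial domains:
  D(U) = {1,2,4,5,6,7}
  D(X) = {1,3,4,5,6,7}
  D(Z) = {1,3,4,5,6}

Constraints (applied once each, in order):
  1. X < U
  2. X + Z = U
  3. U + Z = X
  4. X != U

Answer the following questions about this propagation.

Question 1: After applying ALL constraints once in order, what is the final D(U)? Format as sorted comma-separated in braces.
Constraint 1 (X < U) on D(X)={1,3,4,5,6,7} D(U)={1,2,4,5,6,7}: X {1,3,4,5,6,7}->{1,3,4,5,6}; U {1,2,4,5,6,7}->{2,4,5,6,7}
Constraint 2 (X + Z = U) on D(X)={1,3,4,5,6} D(Z)={1,3,4,5,6} D(U)={2,4,5,6,7}: no change
Constraint 3 (U + Z = X) on D(U)={2,4,5,6,7} D(Z)={1,3,4,5,6} D(X)={1,3,4,5,6}: U {2,4,5,6,7}->{2,4,5}; Z {1,3,4,5,6}->{1,3,4}; X {1,3,4,5,6}->{3,5,6}
Constraint 4 (X != U) on D(X)={3,5,6} D(U)={2,4,5}: no change
So after all 4 constraints: D(U) = {2,4,5}

Answer: {2,4,5}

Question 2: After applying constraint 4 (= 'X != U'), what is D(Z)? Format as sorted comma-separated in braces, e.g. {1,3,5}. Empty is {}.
Answer: {1,3,4}

Derivation:
Constraint 1 (X < U) on D(X)={1,3,4,5,6,7} D(U)={1,2,4,5,6,7}: X {1,3,4,5,6,7}->{1,3,4,5,6}; U {1,2,4,5,6,7}->{2,4,5,6,7}
Constraint 2 (X + Z = U) on D(X)={1,3,4,5,6} D(Z)={1,3,4,5,6} D(U)={2,4,5,6,7}: no change
Constraint 3 (U + Z = X) on D(U)={2,4,5,6,7} D(Z)={1,3,4,5,6} D(X)={1,3,4,5,6}: U {2,4,5,6,7}->{2,4,5}; Z {1,3,4,5,6}->{1,3,4}; X {1,3,4,5,6}->{3,5,6}
Constraint 4 (X != U) on D(X)={3,5,6} D(U)={2,4,5}: no change
So after constraint 4: D(Z) = {1,3,4}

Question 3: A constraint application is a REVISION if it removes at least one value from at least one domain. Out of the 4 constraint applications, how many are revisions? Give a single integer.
Answer: 2

Derivation:
Constraint 1 (X < U) on D(X)={1,3,4,5,6,7} D(U)={1,2,4,5,6,7}: X {1,3,4,5,6,7}->{1,3,4,5,6}; U {1,2,4,5,6,7}->{2,4,5,6,7} => REVISION
Constraint 2 (X + Z = U) on D(X)={1,3,4,5,6} D(Z)={1,3,4,5,6} D(U)={2,4,5,6,7}: no change => not a revision
Constraint 3 (U + Z = X) on D(U)={2,4,5,6,7} D(Z)={1,3,4,5,6} D(X)={1,3,4,5,6}: U {2,4,5,6,7}->{2,4,5}; Z {1,3,4,5,6}->{1,3,4}; X {1,3,4,5,6}->{3,5,6} => REVISION
Constraint 4 (X != U) on D(X)={3,5,6} D(U)={2,4,5}: no change => not a revision
Total revisions = 2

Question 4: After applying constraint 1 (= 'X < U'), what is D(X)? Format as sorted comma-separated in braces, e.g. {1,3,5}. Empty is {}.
Constraint 1 (X < U) on D(X)={1,3,4,5,6,7} D(U)={1,2,4,5,6,7}: X {1,3,4,5,6,7}->{1,3,4,5,6}; U {1,2,4,5,6,7}->{2,4,5,6,7}
So after constraint 1: D(X) = {1,3,4,5,6}

Answer: {1,3,4,5,6}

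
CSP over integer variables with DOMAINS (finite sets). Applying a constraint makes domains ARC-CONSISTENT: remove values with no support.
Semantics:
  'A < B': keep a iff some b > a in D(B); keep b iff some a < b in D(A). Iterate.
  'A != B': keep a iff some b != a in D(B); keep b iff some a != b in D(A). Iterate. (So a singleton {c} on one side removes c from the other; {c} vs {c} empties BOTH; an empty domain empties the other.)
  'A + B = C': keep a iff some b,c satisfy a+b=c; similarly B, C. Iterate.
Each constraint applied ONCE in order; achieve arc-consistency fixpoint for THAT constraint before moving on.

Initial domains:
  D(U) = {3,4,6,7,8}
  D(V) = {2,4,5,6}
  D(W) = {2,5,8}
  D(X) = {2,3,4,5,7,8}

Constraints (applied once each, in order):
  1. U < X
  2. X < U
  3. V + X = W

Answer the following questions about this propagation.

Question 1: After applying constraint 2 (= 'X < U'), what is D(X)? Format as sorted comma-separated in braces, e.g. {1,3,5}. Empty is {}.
Answer: {4,5}

Derivation:
Constraint 1 (U < X) on D(U)={3,4,6,7,8} D(X)={2,3,4,5,7,8}: U {3,4,6,7,8}->{3,4,6,7}; X {2,3,4,5,7,8}->{4,5,7,8}
Constraint 2 (X < U) on D(X)={4,5,7,8} D(U)={3,4,6,7}: X {4,5,7,8}->{4,5}; U {3,4,6,7}->{6,7}
So after constraint 2: D(X) = {4,5}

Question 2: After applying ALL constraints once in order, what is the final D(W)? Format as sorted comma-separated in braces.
Answer: {8}

Derivation:
Constraint 1 (U < X) on D(U)={3,4,6,7,8} D(X)={2,3,4,5,7,8}: U {3,4,6,7,8}->{3,4,6,7}; X {2,3,4,5,7,8}->{4,5,7,8}
Constraint 2 (X < U) on D(X)={4,5,7,8} D(U)={3,4,6,7}: X {4,5,7,8}->{4,5}; U {3,4,6,7}->{6,7}
Constraint 3 (V + X = W) on D(V)={2,4,5,6} D(X)={4,5} D(W)={2,5,8}: V {2,4,5,6}->{4}; X {4,5}->{4}; W {2,5,8}->{8}
So after all 3 constraints: D(W) = {8}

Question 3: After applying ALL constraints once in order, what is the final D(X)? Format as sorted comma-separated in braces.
Constraint 1 (U < X) on D(U)={3,4,6,7,8} D(X)={2,3,4,5,7,8}: U {3,4,6,7,8}->{3,4,6,7}; X {2,3,4,5,7,8}->{4,5,7,8}
Constraint 2 (X < U) on D(X)={4,5,7,8} D(U)={3,4,6,7}: X {4,5,7,8}->{4,5}; U {3,4,6,7}->{6,7}
Constraint 3 (V + X = W) on D(V)={2,4,5,6} D(X)={4,5} D(W)={2,5,8}: V {2,4,5,6}->{4}; X {4,5}->{4}; W {2,5,8}->{8}
So after all 3 constraints: D(X) = {4}

Answer: {4}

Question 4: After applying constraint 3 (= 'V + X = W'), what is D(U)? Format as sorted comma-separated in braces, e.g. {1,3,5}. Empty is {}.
Constraint 1 (U < X) on D(U)={3,4,6,7,8} D(X)={2,3,4,5,7,8}: U {3,4,6,7,8}->{3,4,6,7}; X {2,3,4,5,7,8}->{4,5,7,8}
Constraint 2 (X < U) on D(X)={4,5,7,8} D(U)={3,4,6,7}: X {4,5,7,8}->{4,5}; U {3,4,6,7}->{6,7}
Constraint 3 (V + X = W) on D(V)={2,4,5,6} D(X)={4,5} D(W)={2,5,8}: V {2,4,5,6}->{4}; X {4,5}->{4}; W {2,5,8}->{8}
So after constraint 3: D(U) = {6,7}

Answer: {6,7}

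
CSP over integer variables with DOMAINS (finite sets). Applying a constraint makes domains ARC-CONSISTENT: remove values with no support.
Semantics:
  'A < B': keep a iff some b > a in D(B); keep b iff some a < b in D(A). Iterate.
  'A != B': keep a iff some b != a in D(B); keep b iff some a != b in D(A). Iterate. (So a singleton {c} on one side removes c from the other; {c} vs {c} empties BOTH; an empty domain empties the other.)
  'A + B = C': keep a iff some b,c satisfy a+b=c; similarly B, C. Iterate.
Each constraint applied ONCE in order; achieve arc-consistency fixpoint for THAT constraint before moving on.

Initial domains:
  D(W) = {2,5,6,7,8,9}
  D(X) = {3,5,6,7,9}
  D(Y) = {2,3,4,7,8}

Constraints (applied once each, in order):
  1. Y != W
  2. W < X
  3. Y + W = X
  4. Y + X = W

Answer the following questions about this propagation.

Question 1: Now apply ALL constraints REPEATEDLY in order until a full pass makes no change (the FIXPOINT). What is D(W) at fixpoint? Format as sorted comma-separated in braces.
pass 0 (initial): D(W)={2,5,6,7,8,9}
pass 1: W {2,5,6,7,8,9}->{7}; X {3,5,6,7,9}->{5}; Y {2,3,4,7,8}->{2}
pass 2: W {7}->{}; X {5}->{}; Y {2}->{}
pass 3: no change
Fixpoint after 3 passes: D(W) = {}

Answer: {}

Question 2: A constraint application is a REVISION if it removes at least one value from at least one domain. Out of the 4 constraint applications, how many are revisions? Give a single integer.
Answer: 3

Derivation:
Constraint 1 (Y != W) on D(Y)={2,3,4,7,8} D(W)={2,5,6,7,8,9}: no change => not a revision
Constraint 2 (W < X) on D(W)={2,5,6,7,8,9} D(X)={3,5,6,7,9}: W {2,5,6,7,8,9}->{2,5,6,7,8} => REVISION
Constraint 3 (Y + W = X) on D(Y)={2,3,4,7,8} D(W)={2,5,6,7,8} D(X)={3,5,6,7,9}: Y {2,3,4,7,8}->{2,3,4,7}; W {2,5,6,7,8}->{2,5,6,7}; X {3,5,6,7,9}->{5,6,7,9} => REVISION
Constraint 4 (Y + X = W) on D(Y)={2,3,4,7} D(X)={5,6,7,9} D(W)={2,5,6,7}: Y {2,3,4,7}->{2}; X {5,6,7,9}->{5}; W {2,5,6,7}->{7} => REVISION
Total revisions = 3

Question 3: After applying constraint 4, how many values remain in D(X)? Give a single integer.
Constraint 1 (Y != W) on D(Y)={2,3,4,7,8} D(W)={2,5,6,7,8,9}: no change
Constraint 2 (W < X) on D(W)={2,5,6,7,8,9} D(X)={3,5,6,7,9}: W {2,5,6,7,8,9}->{2,5,6,7,8}
Constraint 3 (Y + W = X) on D(Y)={2,3,4,7,8} D(W)={2,5,6,7,8} D(X)={3,5,6,7,9}: Y {2,3,4,7,8}->{2,3,4,7}; W {2,5,6,7,8}->{2,5,6,7}; X {3,5,6,7,9}->{5,6,7,9}
Constraint 4 (Y + X = W) on D(Y)={2,3,4,7} D(X)={5,6,7,9} D(W)={2,5,6,7}: Y {2,3,4,7}->{2}; X {5,6,7,9}->{5}; W {2,5,6,7}->{7}
So after constraint 4: D(X)={5}, size = 1

Answer: 1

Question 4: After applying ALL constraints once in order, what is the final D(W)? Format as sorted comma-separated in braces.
Answer: {7}

Derivation:
Constraint 1 (Y != W) on D(Y)={2,3,4,7,8} D(W)={2,5,6,7,8,9}: no change
Constraint 2 (W < X) on D(W)={2,5,6,7,8,9} D(X)={3,5,6,7,9}: W {2,5,6,7,8,9}->{2,5,6,7,8}
Constraint 3 (Y + W = X) on D(Y)={2,3,4,7,8} D(W)={2,5,6,7,8} D(X)={3,5,6,7,9}: Y {2,3,4,7,8}->{2,3,4,7}; W {2,5,6,7,8}->{2,5,6,7}; X {3,5,6,7,9}->{5,6,7,9}
Constraint 4 (Y + X = W) on D(Y)={2,3,4,7} D(X)={5,6,7,9} D(W)={2,5,6,7}: Y {2,3,4,7}->{2}; X {5,6,7,9}->{5}; W {2,5,6,7}->{7}
So after all 4 constraints: D(W) = {7}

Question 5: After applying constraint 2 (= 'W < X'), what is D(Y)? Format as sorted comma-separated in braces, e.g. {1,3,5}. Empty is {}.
Answer: {2,3,4,7,8}

Derivation:
Constraint 1 (Y != W) on D(Y)={2,3,4,7,8} D(W)={2,5,6,7,8,9}: no change
Constraint 2 (W < X) on D(W)={2,5,6,7,8,9} D(X)={3,5,6,7,9}: W {2,5,6,7,8,9}->{2,5,6,7,8}
So after constraint 2: D(Y) = {2,3,4,7,8}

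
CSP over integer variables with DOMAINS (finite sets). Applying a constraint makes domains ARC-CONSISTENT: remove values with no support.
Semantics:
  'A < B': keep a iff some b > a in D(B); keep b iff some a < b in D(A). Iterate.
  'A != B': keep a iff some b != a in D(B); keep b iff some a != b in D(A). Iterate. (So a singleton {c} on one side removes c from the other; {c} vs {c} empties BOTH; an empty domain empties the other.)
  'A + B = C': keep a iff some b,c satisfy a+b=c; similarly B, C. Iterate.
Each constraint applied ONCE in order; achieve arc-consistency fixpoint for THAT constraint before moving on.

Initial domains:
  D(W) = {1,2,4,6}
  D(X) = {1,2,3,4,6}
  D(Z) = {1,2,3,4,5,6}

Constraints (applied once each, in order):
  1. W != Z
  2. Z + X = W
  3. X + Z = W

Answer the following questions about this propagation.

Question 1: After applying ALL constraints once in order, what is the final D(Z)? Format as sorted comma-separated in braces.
Answer: {1,2,3,4,5}

Derivation:
Constraint 1 (W != Z) on D(W)={1,2,4,6} D(Z)={1,2,3,4,5,6}: no change
Constraint 2 (Z + X = W) on D(Z)={1,2,3,4,5,6} D(X)={1,2,3,4,6} D(W)={1,2,4,6}: Z {1,2,3,4,5,6}->{1,2,3,4,5}; X {1,2,3,4,6}->{1,2,3,4}; W {1,2,4,6}->{2,4,6}
Constraint 3 (X + Z = W) on D(X)={1,2,3,4} D(Z)={1,2,3,4,5} D(W)={2,4,6}: no change
So after all 3 constraints: D(Z) = {1,2,3,4,5}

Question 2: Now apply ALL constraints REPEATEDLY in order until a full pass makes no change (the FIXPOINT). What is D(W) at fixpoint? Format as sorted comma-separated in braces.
pass 0 (initial): D(W)={1,2,4,6}
pass 1: W {1,2,4,6}->{2,4,6}; X {1,2,3,4,6}->{1,2,3,4}; Z {1,2,3,4,5,6}->{1,2,3,4,5}
pass 2: no change
Fixpoint after 2 passes: D(W) = {2,4,6}

Answer: {2,4,6}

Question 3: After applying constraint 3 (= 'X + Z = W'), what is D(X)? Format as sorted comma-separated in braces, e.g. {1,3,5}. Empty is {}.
Constraint 1 (W != Z) on D(W)={1,2,4,6} D(Z)={1,2,3,4,5,6}: no change
Constraint 2 (Z + X = W) on D(Z)={1,2,3,4,5,6} D(X)={1,2,3,4,6} D(W)={1,2,4,6}: Z {1,2,3,4,5,6}->{1,2,3,4,5}; X {1,2,3,4,6}->{1,2,3,4}; W {1,2,4,6}->{2,4,6}
Constraint 3 (X + Z = W) on D(X)={1,2,3,4} D(Z)={1,2,3,4,5} D(W)={2,4,6}: no change
So after constraint 3: D(X) = {1,2,3,4}

Answer: {1,2,3,4}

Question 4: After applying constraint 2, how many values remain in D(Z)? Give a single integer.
Answer: 5

Derivation:
Constraint 1 (W != Z) on D(W)={1,2,4,6} D(Z)={1,2,3,4,5,6}: no change
Constraint 2 (Z + X = W) on D(Z)={1,2,3,4,5,6} D(X)={1,2,3,4,6} D(W)={1,2,4,6}: Z {1,2,3,4,5,6}->{1,2,3,4,5}; X {1,2,3,4,6}->{1,2,3,4}; W {1,2,4,6}->{2,4,6}
So after constraint 2: D(Z)={1,2,3,4,5}, size = 5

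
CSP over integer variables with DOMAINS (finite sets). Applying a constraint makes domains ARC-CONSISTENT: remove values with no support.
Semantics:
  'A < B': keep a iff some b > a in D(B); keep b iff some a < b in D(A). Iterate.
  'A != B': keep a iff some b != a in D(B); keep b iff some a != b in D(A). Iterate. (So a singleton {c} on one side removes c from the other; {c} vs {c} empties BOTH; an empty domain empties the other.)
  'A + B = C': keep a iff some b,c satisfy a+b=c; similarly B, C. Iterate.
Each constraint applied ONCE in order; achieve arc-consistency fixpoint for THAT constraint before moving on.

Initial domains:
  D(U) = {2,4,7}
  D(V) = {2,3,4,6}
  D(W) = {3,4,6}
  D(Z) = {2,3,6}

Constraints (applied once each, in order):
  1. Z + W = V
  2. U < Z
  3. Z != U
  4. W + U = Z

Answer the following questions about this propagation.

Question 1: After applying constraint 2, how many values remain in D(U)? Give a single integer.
Constraint 1 (Z + W = V) on D(Z)={2,3,6} D(W)={3,4,6} D(V)={2,3,4,6}: Z {2,3,6}->{2,3}; W {3,4,6}->{3,4}; V {2,3,4,6}->{6}
Constraint 2 (U < Z) on D(U)={2,4,7} D(Z)={2,3}: U {2,4,7}->{2}; Z {2,3}->{3}
So after constraint 2: D(U)={2}, size = 1

Answer: 1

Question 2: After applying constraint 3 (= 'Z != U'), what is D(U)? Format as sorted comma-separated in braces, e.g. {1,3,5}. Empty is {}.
Constraint 1 (Z + W = V) on D(Z)={2,3,6} D(W)={3,4,6} D(V)={2,3,4,6}: Z {2,3,6}->{2,3}; W {3,4,6}->{3,4}; V {2,3,4,6}->{6}
Constraint 2 (U < Z) on D(U)={2,4,7} D(Z)={2,3}: U {2,4,7}->{2}; Z {2,3}->{3}
Constraint 3 (Z != U) on D(Z)={3} D(U)={2}: no change
So after constraint 3: D(U) = {2}

Answer: {2}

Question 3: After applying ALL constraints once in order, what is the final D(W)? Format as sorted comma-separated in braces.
Constraint 1 (Z + W = V) on D(Z)={2,3,6} D(W)={3,4,6} D(V)={2,3,4,6}: Z {2,3,6}->{2,3}; W {3,4,6}->{3,4}; V {2,3,4,6}->{6}
Constraint 2 (U < Z) on D(U)={2,4,7} D(Z)={2,3}: U {2,4,7}->{2}; Z {2,3}->{3}
Constraint 3 (Z != U) on D(Z)={3} D(U)={2}: no change
Constraint 4 (W + U = Z) on D(W)={3,4} D(U)={2} D(Z)={3}: W {3,4}->{}; U {2}->{}; Z {3}->{}
So after all 4 constraints: D(W) = {}

Answer: {}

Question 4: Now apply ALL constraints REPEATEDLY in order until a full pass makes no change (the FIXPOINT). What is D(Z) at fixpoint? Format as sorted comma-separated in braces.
Answer: {}

Derivation:
pass 0 (initial): D(Z)={2,3,6}
pass 1: U {2,4,7}->{}; V {2,3,4,6}->{6}; W {3,4,6}->{}; Z {2,3,6}->{}
pass 2: V {6}->{}
pass 3: no change
Fixpoint after 3 passes: D(Z) = {}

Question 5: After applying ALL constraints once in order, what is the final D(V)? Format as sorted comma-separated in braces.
Constraint 1 (Z + W = V) on D(Z)={2,3,6} D(W)={3,4,6} D(V)={2,3,4,6}: Z {2,3,6}->{2,3}; W {3,4,6}->{3,4}; V {2,3,4,6}->{6}
Constraint 2 (U < Z) on D(U)={2,4,7} D(Z)={2,3}: U {2,4,7}->{2}; Z {2,3}->{3}
Constraint 3 (Z != U) on D(Z)={3} D(U)={2}: no change
Constraint 4 (W + U = Z) on D(W)={3,4} D(U)={2} D(Z)={3}: W {3,4}->{}; U {2}->{}; Z {3}->{}
So after all 4 constraints: D(V) = {6}

Answer: {6}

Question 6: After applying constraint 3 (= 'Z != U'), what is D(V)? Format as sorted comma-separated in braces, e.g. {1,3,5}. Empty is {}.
Answer: {6}

Derivation:
Constraint 1 (Z + W = V) on D(Z)={2,3,6} D(W)={3,4,6} D(V)={2,3,4,6}: Z {2,3,6}->{2,3}; W {3,4,6}->{3,4}; V {2,3,4,6}->{6}
Constraint 2 (U < Z) on D(U)={2,4,7} D(Z)={2,3}: U {2,4,7}->{2}; Z {2,3}->{3}
Constraint 3 (Z != U) on D(Z)={3} D(U)={2}: no change
So after constraint 3: D(V) = {6}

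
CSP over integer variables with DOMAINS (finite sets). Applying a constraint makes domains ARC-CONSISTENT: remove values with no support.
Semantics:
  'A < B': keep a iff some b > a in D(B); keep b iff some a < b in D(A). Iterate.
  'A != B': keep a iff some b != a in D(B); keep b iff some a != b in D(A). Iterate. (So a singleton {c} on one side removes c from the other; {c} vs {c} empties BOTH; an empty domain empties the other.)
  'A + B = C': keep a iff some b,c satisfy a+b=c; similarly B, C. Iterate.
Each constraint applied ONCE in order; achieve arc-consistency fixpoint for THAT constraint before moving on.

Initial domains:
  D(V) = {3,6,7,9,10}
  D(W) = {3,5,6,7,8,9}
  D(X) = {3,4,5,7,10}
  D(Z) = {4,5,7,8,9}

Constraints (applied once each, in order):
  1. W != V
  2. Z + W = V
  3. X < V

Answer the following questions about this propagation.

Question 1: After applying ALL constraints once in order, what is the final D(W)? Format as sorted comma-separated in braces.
Answer: {3,5,6}

Derivation:
Constraint 1 (W != V) on D(W)={3,5,6,7,8,9} D(V)={3,6,7,9,10}: no change
Constraint 2 (Z + W = V) on D(Z)={4,5,7,8,9} D(W)={3,5,6,7,8,9} D(V)={3,6,7,9,10}: Z {4,5,7,8,9}->{4,5,7}; W {3,5,6,7,8,9}->{3,5,6}; V {3,6,7,9,10}->{7,9,10}
Constraint 3 (X < V) on D(X)={3,4,5,7,10} D(V)={7,9,10}: X {3,4,5,7,10}->{3,4,5,7}
So after all 3 constraints: D(W) = {3,5,6}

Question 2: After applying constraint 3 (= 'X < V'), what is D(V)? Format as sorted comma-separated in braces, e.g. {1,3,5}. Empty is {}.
Constraint 1 (W != V) on D(W)={3,5,6,7,8,9} D(V)={3,6,7,9,10}: no change
Constraint 2 (Z + W = V) on D(Z)={4,5,7,8,9} D(W)={3,5,6,7,8,9} D(V)={3,6,7,9,10}: Z {4,5,7,8,9}->{4,5,7}; W {3,5,6,7,8,9}->{3,5,6}; V {3,6,7,9,10}->{7,9,10}
Constraint 3 (X < V) on D(X)={3,4,5,7,10} D(V)={7,9,10}: X {3,4,5,7,10}->{3,4,5,7}
So after constraint 3: D(V) = {7,9,10}

Answer: {7,9,10}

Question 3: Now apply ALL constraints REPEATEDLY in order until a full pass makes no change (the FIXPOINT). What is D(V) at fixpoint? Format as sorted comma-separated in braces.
pass 0 (initial): D(V)={3,6,7,9,10}
pass 1: V {3,6,7,9,10}->{7,9,10}; W {3,5,6,7,8,9}->{3,5,6}; X {3,4,5,7,10}->{3,4,5,7}; Z {4,5,7,8,9}->{4,5,7}
pass 2: no change
Fixpoint after 2 passes: D(V) = {7,9,10}

Answer: {7,9,10}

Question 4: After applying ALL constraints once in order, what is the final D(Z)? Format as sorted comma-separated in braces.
Constraint 1 (W != V) on D(W)={3,5,6,7,8,9} D(V)={3,6,7,9,10}: no change
Constraint 2 (Z + W = V) on D(Z)={4,5,7,8,9} D(W)={3,5,6,7,8,9} D(V)={3,6,7,9,10}: Z {4,5,7,8,9}->{4,5,7}; W {3,5,6,7,8,9}->{3,5,6}; V {3,6,7,9,10}->{7,9,10}
Constraint 3 (X < V) on D(X)={3,4,5,7,10} D(V)={7,9,10}: X {3,4,5,7,10}->{3,4,5,7}
So after all 3 constraints: D(Z) = {4,5,7}

Answer: {4,5,7}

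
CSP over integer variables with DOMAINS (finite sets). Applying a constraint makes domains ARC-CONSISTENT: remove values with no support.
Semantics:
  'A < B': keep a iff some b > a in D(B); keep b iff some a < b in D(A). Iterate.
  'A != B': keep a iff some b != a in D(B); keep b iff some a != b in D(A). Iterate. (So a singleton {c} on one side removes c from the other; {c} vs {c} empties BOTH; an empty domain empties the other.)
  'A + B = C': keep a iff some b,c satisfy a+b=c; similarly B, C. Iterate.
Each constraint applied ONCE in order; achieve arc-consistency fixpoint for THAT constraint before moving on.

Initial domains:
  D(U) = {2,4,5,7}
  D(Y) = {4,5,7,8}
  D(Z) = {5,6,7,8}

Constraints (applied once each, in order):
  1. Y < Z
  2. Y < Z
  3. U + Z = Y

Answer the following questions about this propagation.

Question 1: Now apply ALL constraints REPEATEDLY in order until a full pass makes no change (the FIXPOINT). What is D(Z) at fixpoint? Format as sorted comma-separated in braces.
Answer: {}

Derivation:
pass 0 (initial): D(Z)={5,6,7,8}
pass 1: U {2,4,5,7}->{2}; Y {4,5,7,8}->{7}; Z {5,6,7,8}->{5}
pass 2: U {2}->{}; Y {7}->{}; Z {5}->{}
pass 3: no change
Fixpoint after 3 passes: D(Z) = {}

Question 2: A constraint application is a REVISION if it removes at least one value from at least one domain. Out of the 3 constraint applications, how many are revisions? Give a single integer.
Constraint 1 (Y < Z) on D(Y)={4,5,7,8} D(Z)={5,6,7,8}: Y {4,5,7,8}->{4,5,7} => REVISION
Constraint 2 (Y < Z) on D(Y)={4,5,7} D(Z)={5,6,7,8}: no change => not a revision
Constraint 3 (U + Z = Y) on D(U)={2,4,5,7} D(Z)={5,6,7,8} D(Y)={4,5,7}: U {2,4,5,7}->{2}; Z {5,6,7,8}->{5}; Y {4,5,7}->{7} => REVISION
Total revisions = 2

Answer: 2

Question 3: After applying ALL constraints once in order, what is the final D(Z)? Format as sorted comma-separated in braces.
Answer: {5}

Derivation:
Constraint 1 (Y < Z) on D(Y)={4,5,7,8} D(Z)={5,6,7,8}: Y {4,5,7,8}->{4,5,7}
Constraint 2 (Y < Z) on D(Y)={4,5,7} D(Z)={5,6,7,8}: no change
Constraint 3 (U + Z = Y) on D(U)={2,4,5,7} D(Z)={5,6,7,8} D(Y)={4,5,7}: U {2,4,5,7}->{2}; Z {5,6,7,8}->{5}; Y {4,5,7}->{7}
So after all 3 constraints: D(Z) = {5}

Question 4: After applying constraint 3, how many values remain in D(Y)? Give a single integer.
Constraint 1 (Y < Z) on D(Y)={4,5,7,8} D(Z)={5,6,7,8}: Y {4,5,7,8}->{4,5,7}
Constraint 2 (Y < Z) on D(Y)={4,5,7} D(Z)={5,6,7,8}: no change
Constraint 3 (U + Z = Y) on D(U)={2,4,5,7} D(Z)={5,6,7,8} D(Y)={4,5,7}: U {2,4,5,7}->{2}; Z {5,6,7,8}->{5}; Y {4,5,7}->{7}
So after constraint 3: D(Y)={7}, size = 1

Answer: 1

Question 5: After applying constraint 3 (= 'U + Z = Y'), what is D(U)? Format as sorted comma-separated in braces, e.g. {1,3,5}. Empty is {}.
Answer: {2}

Derivation:
Constraint 1 (Y < Z) on D(Y)={4,5,7,8} D(Z)={5,6,7,8}: Y {4,5,7,8}->{4,5,7}
Constraint 2 (Y < Z) on D(Y)={4,5,7} D(Z)={5,6,7,8}: no change
Constraint 3 (U + Z = Y) on D(U)={2,4,5,7} D(Z)={5,6,7,8} D(Y)={4,5,7}: U {2,4,5,7}->{2}; Z {5,6,7,8}->{5}; Y {4,5,7}->{7}
So after constraint 3: D(U) = {2}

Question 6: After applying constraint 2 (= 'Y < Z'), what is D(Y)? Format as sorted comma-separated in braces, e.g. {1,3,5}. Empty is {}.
Answer: {4,5,7}

Derivation:
Constraint 1 (Y < Z) on D(Y)={4,5,7,8} D(Z)={5,6,7,8}: Y {4,5,7,8}->{4,5,7}
Constraint 2 (Y < Z) on D(Y)={4,5,7} D(Z)={5,6,7,8}: no change
So after constraint 2: D(Y) = {4,5,7}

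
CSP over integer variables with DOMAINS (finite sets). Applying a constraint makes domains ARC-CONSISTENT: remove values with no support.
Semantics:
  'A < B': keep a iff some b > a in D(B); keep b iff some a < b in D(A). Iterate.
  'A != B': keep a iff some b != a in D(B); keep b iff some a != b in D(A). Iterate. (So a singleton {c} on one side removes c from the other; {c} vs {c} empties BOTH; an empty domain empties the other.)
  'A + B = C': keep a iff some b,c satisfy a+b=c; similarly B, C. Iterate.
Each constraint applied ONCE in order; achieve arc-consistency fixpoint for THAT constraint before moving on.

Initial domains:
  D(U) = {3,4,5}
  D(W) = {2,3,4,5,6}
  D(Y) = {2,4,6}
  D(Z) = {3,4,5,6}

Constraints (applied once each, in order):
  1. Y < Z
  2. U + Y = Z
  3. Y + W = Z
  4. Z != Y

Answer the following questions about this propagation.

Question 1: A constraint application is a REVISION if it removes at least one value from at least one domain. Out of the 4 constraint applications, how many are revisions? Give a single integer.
Constraint 1 (Y < Z) on D(Y)={2,4,6} D(Z)={3,4,5,6}: Y {2,4,6}->{2,4} => REVISION
Constraint 2 (U + Y = Z) on D(U)={3,4,5} D(Y)={2,4} D(Z)={3,4,5,6}: U {3,4,5}->{3,4}; Y {2,4}->{2}; Z {3,4,5,6}->{5,6} => REVISION
Constraint 3 (Y + W = Z) on D(Y)={2} D(W)={2,3,4,5,6} D(Z)={5,6}: W {2,3,4,5,6}->{3,4} => REVISION
Constraint 4 (Z != Y) on D(Z)={5,6} D(Y)={2}: no change => not a revision
Total revisions = 3

Answer: 3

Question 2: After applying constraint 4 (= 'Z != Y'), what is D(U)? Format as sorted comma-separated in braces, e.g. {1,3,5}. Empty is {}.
Constraint 1 (Y < Z) on D(Y)={2,4,6} D(Z)={3,4,5,6}: Y {2,4,6}->{2,4}
Constraint 2 (U + Y = Z) on D(U)={3,4,5} D(Y)={2,4} D(Z)={3,4,5,6}: U {3,4,5}->{3,4}; Y {2,4}->{2}; Z {3,4,5,6}->{5,6}
Constraint 3 (Y + W = Z) on D(Y)={2} D(W)={2,3,4,5,6} D(Z)={5,6}: W {2,3,4,5,6}->{3,4}
Constraint 4 (Z != Y) on D(Z)={5,6} D(Y)={2}: no change
So after constraint 4: D(U) = {3,4}

Answer: {3,4}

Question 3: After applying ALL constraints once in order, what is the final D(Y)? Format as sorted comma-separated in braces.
Constraint 1 (Y < Z) on D(Y)={2,4,6} D(Z)={3,4,5,6}: Y {2,4,6}->{2,4}
Constraint 2 (U + Y = Z) on D(U)={3,4,5} D(Y)={2,4} D(Z)={3,4,5,6}: U {3,4,5}->{3,4}; Y {2,4}->{2}; Z {3,4,5,6}->{5,6}
Constraint 3 (Y + W = Z) on D(Y)={2} D(W)={2,3,4,5,6} D(Z)={5,6}: W {2,3,4,5,6}->{3,4}
Constraint 4 (Z != Y) on D(Z)={5,6} D(Y)={2}: no change
So after all 4 constraints: D(Y) = {2}

Answer: {2}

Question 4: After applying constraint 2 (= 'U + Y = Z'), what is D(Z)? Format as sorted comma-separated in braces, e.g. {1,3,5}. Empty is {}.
Answer: {5,6}

Derivation:
Constraint 1 (Y < Z) on D(Y)={2,4,6} D(Z)={3,4,5,6}: Y {2,4,6}->{2,4}
Constraint 2 (U + Y = Z) on D(U)={3,4,5} D(Y)={2,4} D(Z)={3,4,5,6}: U {3,4,5}->{3,4}; Y {2,4}->{2}; Z {3,4,5,6}->{5,6}
So after constraint 2: D(Z) = {5,6}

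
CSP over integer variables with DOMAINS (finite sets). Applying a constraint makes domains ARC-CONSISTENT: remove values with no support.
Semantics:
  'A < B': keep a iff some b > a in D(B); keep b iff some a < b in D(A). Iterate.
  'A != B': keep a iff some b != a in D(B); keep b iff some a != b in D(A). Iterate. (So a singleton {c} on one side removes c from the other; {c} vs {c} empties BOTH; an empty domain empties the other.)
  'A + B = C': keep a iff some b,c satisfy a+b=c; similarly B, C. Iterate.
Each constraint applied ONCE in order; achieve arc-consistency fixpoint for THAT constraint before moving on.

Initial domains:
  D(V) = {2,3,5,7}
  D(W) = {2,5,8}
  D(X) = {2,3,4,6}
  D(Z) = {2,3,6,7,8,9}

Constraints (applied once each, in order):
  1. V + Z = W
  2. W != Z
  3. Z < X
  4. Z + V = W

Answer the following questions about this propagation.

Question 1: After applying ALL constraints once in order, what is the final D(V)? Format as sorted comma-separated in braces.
Constraint 1 (V + Z = W) on D(V)={2,3,5,7} D(Z)={2,3,6,7,8,9} D(W)={2,5,8}: V {2,3,5,7}->{2,3,5}; Z {2,3,6,7,8,9}->{2,3,6}; W {2,5,8}->{5,8}
Constraint 2 (W != Z) on D(W)={5,8} D(Z)={2,3,6}: no change
Constraint 3 (Z < X) on D(Z)={2,3,6} D(X)={2,3,4,6}: Z {2,3,6}->{2,3}; X {2,3,4,6}->{3,4,6}
Constraint 4 (Z + V = W) on D(Z)={2,3} D(V)={2,3,5} D(W)={5,8}: no change
So after all 4 constraints: D(V) = {2,3,5}

Answer: {2,3,5}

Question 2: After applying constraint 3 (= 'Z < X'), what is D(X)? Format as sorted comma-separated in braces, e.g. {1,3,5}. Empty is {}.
Answer: {3,4,6}

Derivation:
Constraint 1 (V + Z = W) on D(V)={2,3,5,7} D(Z)={2,3,6,7,8,9} D(W)={2,5,8}: V {2,3,5,7}->{2,3,5}; Z {2,3,6,7,8,9}->{2,3,6}; W {2,5,8}->{5,8}
Constraint 2 (W != Z) on D(W)={5,8} D(Z)={2,3,6}: no change
Constraint 3 (Z < X) on D(Z)={2,3,6} D(X)={2,3,4,6}: Z {2,3,6}->{2,3}; X {2,3,4,6}->{3,4,6}
So after constraint 3: D(X) = {3,4,6}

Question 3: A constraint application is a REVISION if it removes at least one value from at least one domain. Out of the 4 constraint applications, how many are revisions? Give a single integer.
Answer: 2

Derivation:
Constraint 1 (V + Z = W) on D(V)={2,3,5,7} D(Z)={2,3,6,7,8,9} D(W)={2,5,8}: V {2,3,5,7}->{2,3,5}; Z {2,3,6,7,8,9}->{2,3,6}; W {2,5,8}->{5,8} => REVISION
Constraint 2 (W != Z) on D(W)={5,8} D(Z)={2,3,6}: no change => not a revision
Constraint 3 (Z < X) on D(Z)={2,3,6} D(X)={2,3,4,6}: Z {2,3,6}->{2,3}; X {2,3,4,6}->{3,4,6} => REVISION
Constraint 4 (Z + V = W) on D(Z)={2,3} D(V)={2,3,5} D(W)={5,8}: no change => not a revision
Total revisions = 2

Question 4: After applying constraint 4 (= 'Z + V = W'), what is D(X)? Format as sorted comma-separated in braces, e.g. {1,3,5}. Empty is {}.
Answer: {3,4,6}

Derivation:
Constraint 1 (V + Z = W) on D(V)={2,3,5,7} D(Z)={2,3,6,7,8,9} D(W)={2,5,8}: V {2,3,5,7}->{2,3,5}; Z {2,3,6,7,8,9}->{2,3,6}; W {2,5,8}->{5,8}
Constraint 2 (W != Z) on D(W)={5,8} D(Z)={2,3,6}: no change
Constraint 3 (Z < X) on D(Z)={2,3,6} D(X)={2,3,4,6}: Z {2,3,6}->{2,3}; X {2,3,4,6}->{3,4,6}
Constraint 4 (Z + V = W) on D(Z)={2,3} D(V)={2,3,5} D(W)={5,8}: no change
So after constraint 4: D(X) = {3,4,6}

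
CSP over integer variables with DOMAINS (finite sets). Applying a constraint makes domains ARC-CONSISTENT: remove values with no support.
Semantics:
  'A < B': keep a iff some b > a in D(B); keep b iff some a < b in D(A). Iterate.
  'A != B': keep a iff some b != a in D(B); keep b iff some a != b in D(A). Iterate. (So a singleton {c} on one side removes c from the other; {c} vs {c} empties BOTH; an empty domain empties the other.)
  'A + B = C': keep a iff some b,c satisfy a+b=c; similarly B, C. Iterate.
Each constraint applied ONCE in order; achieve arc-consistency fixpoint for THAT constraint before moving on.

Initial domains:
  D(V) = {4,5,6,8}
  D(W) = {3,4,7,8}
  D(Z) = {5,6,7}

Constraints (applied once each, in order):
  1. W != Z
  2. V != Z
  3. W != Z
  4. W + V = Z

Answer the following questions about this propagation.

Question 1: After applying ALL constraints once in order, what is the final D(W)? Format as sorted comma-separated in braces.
Answer: {3}

Derivation:
Constraint 1 (W != Z) on D(W)={3,4,7,8} D(Z)={5,6,7}: no change
Constraint 2 (V != Z) on D(V)={4,5,6,8} D(Z)={5,6,7}: no change
Constraint 3 (W != Z) on D(W)={3,4,7,8} D(Z)={5,6,7}: no change
Constraint 4 (W + V = Z) on D(W)={3,4,7,8} D(V)={4,5,6,8} D(Z)={5,6,7}: W {3,4,7,8}->{3}; V {4,5,6,8}->{4}; Z {5,6,7}->{7}
So after all 4 constraints: D(W) = {3}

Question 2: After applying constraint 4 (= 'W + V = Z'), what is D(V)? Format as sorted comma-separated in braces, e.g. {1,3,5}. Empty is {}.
Constraint 1 (W != Z) on D(W)={3,4,7,8} D(Z)={5,6,7}: no change
Constraint 2 (V != Z) on D(V)={4,5,6,8} D(Z)={5,6,7}: no change
Constraint 3 (W != Z) on D(W)={3,4,7,8} D(Z)={5,6,7}: no change
Constraint 4 (W + V = Z) on D(W)={3,4,7,8} D(V)={4,5,6,8} D(Z)={5,6,7}: W {3,4,7,8}->{3}; V {4,5,6,8}->{4}; Z {5,6,7}->{7}
So after constraint 4: D(V) = {4}

Answer: {4}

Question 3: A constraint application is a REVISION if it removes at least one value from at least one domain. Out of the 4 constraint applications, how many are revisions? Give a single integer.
Constraint 1 (W != Z) on D(W)={3,4,7,8} D(Z)={5,6,7}: no change => not a revision
Constraint 2 (V != Z) on D(V)={4,5,6,8} D(Z)={5,6,7}: no change => not a revision
Constraint 3 (W != Z) on D(W)={3,4,7,8} D(Z)={5,6,7}: no change => not a revision
Constraint 4 (W + V = Z) on D(W)={3,4,7,8} D(V)={4,5,6,8} D(Z)={5,6,7}: W {3,4,7,8}->{3}; V {4,5,6,8}->{4}; Z {5,6,7}->{7} => REVISION
Total revisions = 1

Answer: 1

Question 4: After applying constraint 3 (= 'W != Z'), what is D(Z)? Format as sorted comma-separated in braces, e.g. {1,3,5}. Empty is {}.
Constraint 1 (W != Z) on D(W)={3,4,7,8} D(Z)={5,6,7}: no change
Constraint 2 (V != Z) on D(V)={4,5,6,8} D(Z)={5,6,7}: no change
Constraint 3 (W != Z) on D(W)={3,4,7,8} D(Z)={5,6,7}: no change
So after constraint 3: D(Z) = {5,6,7}

Answer: {5,6,7}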